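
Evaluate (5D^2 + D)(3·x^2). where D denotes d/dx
6 x + 30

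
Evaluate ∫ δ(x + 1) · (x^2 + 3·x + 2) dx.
0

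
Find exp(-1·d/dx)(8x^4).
8 x^{4} - 32 x^{3} + 48 x^{2} - 32 x + 8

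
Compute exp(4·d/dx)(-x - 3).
- x - 7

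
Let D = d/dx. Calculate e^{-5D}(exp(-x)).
e^{5 - x}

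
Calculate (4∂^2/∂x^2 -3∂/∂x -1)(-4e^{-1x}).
- 24 e^{- x}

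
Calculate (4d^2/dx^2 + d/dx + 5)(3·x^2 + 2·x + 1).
15 x^{2} + 16 x + 31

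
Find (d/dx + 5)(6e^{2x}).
42 e^{2 x}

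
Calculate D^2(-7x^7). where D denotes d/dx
- 294 x^{5}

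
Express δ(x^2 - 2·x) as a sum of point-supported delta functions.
\frac{\delta(x - 2) + \delta(x)}{2}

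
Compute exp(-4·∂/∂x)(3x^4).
3 x^{4} - 48 x^{3} + 288 x^{2} - 768 x + 768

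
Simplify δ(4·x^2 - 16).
\frac{\delta(x - 2) + \delta(x + 2)}{16}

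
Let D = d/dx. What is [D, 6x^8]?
48 x^{7}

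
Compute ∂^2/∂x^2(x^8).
56 x^{6}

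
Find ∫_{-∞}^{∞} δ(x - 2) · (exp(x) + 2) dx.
2 + e^{2}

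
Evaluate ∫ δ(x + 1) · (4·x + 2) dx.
-2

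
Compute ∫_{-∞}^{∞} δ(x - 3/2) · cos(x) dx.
\cos{\left(\frac{3}{2} \right)}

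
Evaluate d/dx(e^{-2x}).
- 2 e^{- 2 x}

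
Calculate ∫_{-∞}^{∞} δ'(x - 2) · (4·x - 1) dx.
-4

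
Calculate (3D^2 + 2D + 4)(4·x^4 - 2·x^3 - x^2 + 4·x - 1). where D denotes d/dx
16 x^{4} + 24 x^{3} + 128 x^{2} - 24 x - 2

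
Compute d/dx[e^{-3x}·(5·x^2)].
5 x \left(2 - 3 x\right) e^{- 3 x}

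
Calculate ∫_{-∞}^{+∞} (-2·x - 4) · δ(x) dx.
-4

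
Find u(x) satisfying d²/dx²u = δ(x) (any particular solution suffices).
\frac{|x|}{2}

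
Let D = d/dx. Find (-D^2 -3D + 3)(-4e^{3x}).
60 e^{3 x}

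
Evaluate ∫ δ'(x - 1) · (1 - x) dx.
1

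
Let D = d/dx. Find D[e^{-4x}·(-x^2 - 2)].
2 \left(2 x^{2} - x + 4\right) e^{- 4 x}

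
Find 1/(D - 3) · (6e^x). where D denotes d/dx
- 3 e^{x}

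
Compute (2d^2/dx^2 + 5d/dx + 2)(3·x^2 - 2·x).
6 x^{2} + 26 x + 2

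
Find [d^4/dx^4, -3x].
-12\frac{d^{3}}{dx^{3}}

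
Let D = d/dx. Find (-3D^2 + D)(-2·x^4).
8 x^{2} \left(9 - x\right)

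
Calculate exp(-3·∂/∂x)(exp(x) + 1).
e^{x - 3} + 1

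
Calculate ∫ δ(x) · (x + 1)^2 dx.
1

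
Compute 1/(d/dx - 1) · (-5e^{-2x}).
\frac{5 e^{- 2 x}}{3}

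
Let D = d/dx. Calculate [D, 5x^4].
20 x^{3}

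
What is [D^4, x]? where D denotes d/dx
4D^{3}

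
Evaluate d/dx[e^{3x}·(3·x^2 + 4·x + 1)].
\left(9 x^{2} + 18 x + 7\right) e^{3 x}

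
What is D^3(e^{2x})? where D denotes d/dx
8 e^{2 x}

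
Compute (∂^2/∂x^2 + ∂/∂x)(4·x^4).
16 x^{2} \left(x + 3\right)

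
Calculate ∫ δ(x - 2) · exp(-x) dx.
e^{-2}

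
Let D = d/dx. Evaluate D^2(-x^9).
- 72 x^{7}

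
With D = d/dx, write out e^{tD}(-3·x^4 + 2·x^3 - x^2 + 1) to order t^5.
- 3 t^{4} - t^{3} \left(12 x - 2\right) - t^{2} \left(18 x^{2} - 6 x + 1\right) - 2 t x \left(6 x^{2} - 3 x + 1\right) - 3 x^{4} + 2 x^{3} - x^{2} + 1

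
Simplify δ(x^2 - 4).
\frac{\delta(x - 2) + \delta(x + 2)}{4}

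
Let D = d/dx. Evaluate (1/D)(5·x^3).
\frac{5 x^{4}}{4}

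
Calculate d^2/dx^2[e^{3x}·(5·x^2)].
\left(45 x^{2} + 60 x + 10\right) e^{3 x}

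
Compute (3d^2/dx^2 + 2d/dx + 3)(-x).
- 3 x - 2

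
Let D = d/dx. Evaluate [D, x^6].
6 x^{5}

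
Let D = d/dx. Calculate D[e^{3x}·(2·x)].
\left(6 x + 2\right) e^{3 x}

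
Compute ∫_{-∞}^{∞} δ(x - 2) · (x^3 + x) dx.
10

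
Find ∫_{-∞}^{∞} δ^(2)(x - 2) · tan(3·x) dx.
\frac{18 \tan{\left(6 \right)}}{\cos^{2}{\left(6 \right)}}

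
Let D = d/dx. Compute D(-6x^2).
- 12 x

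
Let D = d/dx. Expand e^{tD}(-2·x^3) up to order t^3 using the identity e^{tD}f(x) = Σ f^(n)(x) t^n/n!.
- 2 t^{3} - 6 t^{2} x - 6 t x^{2} - 2 x^{3}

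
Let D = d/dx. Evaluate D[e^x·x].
\left(x + 1\right) e^{x}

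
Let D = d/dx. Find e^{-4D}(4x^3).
4 x^{3} - 48 x^{2} + 192 x - 256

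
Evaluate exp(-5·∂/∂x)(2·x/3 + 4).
\frac{2 x}{3} + \frac{2}{3}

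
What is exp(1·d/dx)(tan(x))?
\tan{\left(x + 1 \right)}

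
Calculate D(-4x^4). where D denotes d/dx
- 16 x^{3}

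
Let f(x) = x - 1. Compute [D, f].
1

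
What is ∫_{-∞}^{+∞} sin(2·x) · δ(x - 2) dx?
\sin{\left(4 \right)}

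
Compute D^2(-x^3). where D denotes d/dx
- 6 x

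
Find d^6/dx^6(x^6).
720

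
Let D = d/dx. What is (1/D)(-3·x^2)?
- x^{3}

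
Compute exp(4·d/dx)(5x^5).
5 x^{5} + 100 x^{4} + 800 x^{3} + 3200 x^{2} + 6400 x + 5120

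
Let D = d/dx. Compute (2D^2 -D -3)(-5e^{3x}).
- 60 e^{3 x}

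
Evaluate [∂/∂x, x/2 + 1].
\frac{1}{2}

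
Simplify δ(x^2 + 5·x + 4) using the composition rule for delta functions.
\frac{\delta(x + 1) + \delta(x + 4)}{3}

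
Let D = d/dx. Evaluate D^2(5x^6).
150 x^{4}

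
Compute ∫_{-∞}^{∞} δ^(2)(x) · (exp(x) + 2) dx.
1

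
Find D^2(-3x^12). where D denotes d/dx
- 396 x^{10}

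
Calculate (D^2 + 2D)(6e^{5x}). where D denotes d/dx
210 e^{5 x}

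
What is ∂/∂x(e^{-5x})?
- 5 e^{- 5 x}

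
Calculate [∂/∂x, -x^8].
- 8 x^{7}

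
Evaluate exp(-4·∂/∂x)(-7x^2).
- 7 x^{2} + 56 x - 112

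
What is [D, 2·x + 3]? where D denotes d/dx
2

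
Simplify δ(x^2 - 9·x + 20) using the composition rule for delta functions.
\frac{\delta(x - 4) + \delta(x - 5)}{1}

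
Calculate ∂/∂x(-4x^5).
- 20 x^{4}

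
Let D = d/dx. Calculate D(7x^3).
21 x^{2}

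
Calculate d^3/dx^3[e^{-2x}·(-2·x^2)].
8 \left(2 x^{2} - 6 x + 3\right) e^{- 2 x}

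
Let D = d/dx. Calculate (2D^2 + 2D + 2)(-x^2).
- 2 x^{2} - 4 x - 4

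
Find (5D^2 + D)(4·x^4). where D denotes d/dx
16 x^{2} \left(x + 15\right)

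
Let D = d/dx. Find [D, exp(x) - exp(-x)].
2 \cosh{\left(x \right)}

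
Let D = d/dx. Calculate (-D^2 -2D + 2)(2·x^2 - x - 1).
4 x^{2} - 10 x - 4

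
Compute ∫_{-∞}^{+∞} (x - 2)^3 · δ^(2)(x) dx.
-12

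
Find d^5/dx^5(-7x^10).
- 211680 x^{5}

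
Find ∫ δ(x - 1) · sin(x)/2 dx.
\frac{\sin{\left(1 \right)}}{2}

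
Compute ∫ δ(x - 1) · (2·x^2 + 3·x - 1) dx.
4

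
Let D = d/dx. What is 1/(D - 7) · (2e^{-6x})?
- \frac{2 e^{- 6 x}}{13}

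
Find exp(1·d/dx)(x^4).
x^{4} + 4 x^{3} + 6 x^{2} + 4 x + 1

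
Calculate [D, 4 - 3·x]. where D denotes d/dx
-3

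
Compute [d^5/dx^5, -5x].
-25\frac{d^{4}}{dx^{4}}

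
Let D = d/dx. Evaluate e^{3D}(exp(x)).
e^{x + 3}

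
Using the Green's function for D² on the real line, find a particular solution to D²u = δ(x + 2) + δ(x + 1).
\frac{|x + 2|}{2} + \frac{|x + 1|}{2}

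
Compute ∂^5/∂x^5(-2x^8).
- 13440 x^{3}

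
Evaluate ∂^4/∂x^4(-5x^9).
- 15120 x^{5}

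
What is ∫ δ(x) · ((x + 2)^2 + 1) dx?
5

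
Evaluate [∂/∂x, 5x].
5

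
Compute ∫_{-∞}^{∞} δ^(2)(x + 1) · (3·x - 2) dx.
0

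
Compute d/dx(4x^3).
12 x^{2}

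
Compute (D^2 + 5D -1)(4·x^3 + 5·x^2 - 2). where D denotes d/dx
- 4 x^{3} + 55 x^{2} + 74 x + 12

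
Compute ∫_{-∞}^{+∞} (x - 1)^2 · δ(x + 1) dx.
4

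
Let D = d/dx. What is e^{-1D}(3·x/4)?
\frac{3 x}{4} - \frac{3}{4}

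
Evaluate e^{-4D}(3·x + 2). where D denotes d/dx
3 x - 10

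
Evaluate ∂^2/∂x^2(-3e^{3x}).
- 27 e^{3 x}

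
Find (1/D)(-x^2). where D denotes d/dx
- \frac{x^{3}}{3}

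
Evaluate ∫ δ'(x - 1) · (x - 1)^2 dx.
0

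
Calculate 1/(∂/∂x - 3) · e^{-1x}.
- \frac{e^{- x}}{4}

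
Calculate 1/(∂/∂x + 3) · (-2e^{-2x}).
- 2 e^{- 2 x}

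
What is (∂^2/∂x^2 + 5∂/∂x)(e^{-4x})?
- 4 e^{- 4 x}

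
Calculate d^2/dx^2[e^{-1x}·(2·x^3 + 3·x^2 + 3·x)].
x \left(2 x^{2} - 9 x + 3\right) e^{- x}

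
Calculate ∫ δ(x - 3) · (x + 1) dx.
4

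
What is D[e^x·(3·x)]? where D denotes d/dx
3 \left(x + 1\right) e^{x}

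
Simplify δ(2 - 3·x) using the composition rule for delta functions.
\frac{\delta(x - 2/3)}{3}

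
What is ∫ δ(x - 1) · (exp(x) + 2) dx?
2 + e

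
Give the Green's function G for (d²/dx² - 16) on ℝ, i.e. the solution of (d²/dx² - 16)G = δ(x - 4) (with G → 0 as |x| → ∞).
-\frac{e^{-4|x - 4|}}{8}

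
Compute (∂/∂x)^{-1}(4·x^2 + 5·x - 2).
\frac{4 x^{3}}{3} + \frac{5 x^{2}}{2} - 2 x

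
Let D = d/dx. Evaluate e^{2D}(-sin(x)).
- \sin{\left(x + 2 \right)}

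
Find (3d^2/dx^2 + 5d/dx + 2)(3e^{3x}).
132 e^{3 x}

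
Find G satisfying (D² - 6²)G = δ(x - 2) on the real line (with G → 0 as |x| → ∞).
-\frac{e^{-6|x - 2|}}{12}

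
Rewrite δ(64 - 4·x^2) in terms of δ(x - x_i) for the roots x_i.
\frac{\delta(x - 4) + \delta(x + 4)}{32}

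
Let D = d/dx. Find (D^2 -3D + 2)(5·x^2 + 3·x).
10 x^{2} - 24 x + 1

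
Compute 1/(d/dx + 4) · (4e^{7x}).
\frac{4 e^{7 x}}{11}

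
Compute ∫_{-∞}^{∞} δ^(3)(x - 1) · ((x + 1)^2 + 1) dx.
0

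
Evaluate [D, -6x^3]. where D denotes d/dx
- 18 x^{2}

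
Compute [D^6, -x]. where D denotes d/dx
-6D^{5}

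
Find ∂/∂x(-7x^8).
- 56 x^{7}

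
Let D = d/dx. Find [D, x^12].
12 x^{11}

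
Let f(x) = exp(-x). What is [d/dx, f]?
- e^{- x}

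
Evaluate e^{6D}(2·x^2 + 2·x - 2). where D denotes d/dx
2 x^{2} + 26 x + 82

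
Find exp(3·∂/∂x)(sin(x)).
\sin{\left(x + 3 \right)}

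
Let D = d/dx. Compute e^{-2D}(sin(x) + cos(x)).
\sqrt{2} \cos{\left(- x + \frac{\pi}{4} + 2 \right)}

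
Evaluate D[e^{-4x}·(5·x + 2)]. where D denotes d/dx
\left(- 20 x - 3\right) e^{- 4 x}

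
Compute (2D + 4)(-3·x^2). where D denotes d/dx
12 x \left(- x - 1\right)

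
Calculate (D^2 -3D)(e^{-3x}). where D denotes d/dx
18 e^{- 3 x}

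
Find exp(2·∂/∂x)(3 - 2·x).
- 2 x - 1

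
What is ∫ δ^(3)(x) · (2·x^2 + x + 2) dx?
0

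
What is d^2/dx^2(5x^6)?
150 x^{4}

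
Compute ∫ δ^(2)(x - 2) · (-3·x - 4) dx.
0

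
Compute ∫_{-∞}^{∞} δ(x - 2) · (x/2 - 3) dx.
-2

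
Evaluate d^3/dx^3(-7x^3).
-42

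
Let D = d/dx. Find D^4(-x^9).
- 3024 x^{5}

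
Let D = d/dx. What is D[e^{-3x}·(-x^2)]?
x \left(3 x - 2\right) e^{- 3 x}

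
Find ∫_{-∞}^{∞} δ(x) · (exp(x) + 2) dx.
3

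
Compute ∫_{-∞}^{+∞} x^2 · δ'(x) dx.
0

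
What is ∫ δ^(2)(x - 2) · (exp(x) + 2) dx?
e^{2}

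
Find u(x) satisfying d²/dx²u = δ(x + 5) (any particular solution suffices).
\frac{|x + 5|}{2}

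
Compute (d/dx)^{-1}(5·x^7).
\frac{5 x^{8}}{8}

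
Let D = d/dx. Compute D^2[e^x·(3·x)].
3 \left(x + 2\right) e^{x}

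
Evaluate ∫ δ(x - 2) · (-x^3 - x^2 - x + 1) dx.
-13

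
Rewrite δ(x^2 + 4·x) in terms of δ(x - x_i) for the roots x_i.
\frac{\delta(x + 4) + \delta(x)}{4}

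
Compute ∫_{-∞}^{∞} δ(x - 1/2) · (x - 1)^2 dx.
\frac{1}{4}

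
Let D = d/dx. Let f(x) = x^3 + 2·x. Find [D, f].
3 x^{2} + 2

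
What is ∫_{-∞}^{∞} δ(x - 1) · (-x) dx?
-1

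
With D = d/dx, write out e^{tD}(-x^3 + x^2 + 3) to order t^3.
- t^{3} - t^{2} \left(3 x - 1\right) - t x \left(3 x - 2\right) - x^{3} + x^{2} + 3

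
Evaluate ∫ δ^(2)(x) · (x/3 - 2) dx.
0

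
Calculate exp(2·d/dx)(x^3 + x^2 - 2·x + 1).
x^{3} + 7 x^{2} + 14 x + 9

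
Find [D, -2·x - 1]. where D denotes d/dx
-2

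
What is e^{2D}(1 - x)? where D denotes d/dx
- x - 1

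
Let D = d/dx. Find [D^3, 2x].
6D^{2}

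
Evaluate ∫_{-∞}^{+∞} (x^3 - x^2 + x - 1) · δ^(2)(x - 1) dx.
4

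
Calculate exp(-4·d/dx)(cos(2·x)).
\cos{\left(2 x - 8 \right)}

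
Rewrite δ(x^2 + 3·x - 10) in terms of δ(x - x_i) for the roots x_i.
\frac{\delta(x + 5) + \delta(x - 2)}{7}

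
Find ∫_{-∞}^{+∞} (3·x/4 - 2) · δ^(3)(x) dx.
0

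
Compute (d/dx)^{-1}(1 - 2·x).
- x^{2} + x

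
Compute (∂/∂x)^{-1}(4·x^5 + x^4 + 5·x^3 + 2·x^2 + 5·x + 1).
\frac{2 x^{6}}{3} + \frac{x^{5}}{5} + \frac{5 x^{4}}{4} + \frac{2 x^{3}}{3} + \frac{5 x^{2}}{2} + x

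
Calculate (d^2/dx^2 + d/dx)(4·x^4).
16 x^{2} \left(x + 3\right)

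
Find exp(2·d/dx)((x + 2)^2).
x^{2} + 8 x + 16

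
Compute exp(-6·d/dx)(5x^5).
5 x^{5} - 150 x^{4} + 1800 x^{3} - 10800 x^{2} + 32400 x - 38880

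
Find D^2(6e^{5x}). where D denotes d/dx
150 e^{5 x}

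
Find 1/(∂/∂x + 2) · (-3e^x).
- e^{x}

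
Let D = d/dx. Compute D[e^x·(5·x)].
5 \left(x + 1\right) e^{x}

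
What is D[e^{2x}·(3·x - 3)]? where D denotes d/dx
\left(6 x - 3\right) e^{2 x}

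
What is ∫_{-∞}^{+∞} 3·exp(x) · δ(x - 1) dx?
3 e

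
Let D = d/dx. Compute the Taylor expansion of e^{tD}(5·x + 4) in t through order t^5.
5 t + 5 x + 4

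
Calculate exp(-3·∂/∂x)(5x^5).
5 x^{5} - 75 x^{4} + 450 x^{3} - 1350 x^{2} + 2025 x - 1215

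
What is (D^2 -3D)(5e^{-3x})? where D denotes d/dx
90 e^{- 3 x}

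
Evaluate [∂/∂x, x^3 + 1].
3 x^{2}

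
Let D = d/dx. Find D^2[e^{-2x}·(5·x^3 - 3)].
2 \left(10 x^{3} - 30 x^{2} + 15 x - 6\right) e^{- 2 x}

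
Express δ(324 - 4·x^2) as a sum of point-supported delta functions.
\frac{\delta(x - 9) + \delta(x + 9)}{72}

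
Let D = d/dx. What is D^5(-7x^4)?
0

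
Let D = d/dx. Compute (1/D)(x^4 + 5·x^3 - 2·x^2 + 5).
\frac{x^{5}}{5} + \frac{5 x^{4}}{4} - \frac{2 x^{3}}{3} + 5 x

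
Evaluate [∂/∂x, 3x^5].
15 x^{4}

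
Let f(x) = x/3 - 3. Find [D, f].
\frac{1}{3}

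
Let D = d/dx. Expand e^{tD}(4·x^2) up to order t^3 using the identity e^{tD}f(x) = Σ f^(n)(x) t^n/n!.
4 t^{2} + 8 t x + 4 x^{2}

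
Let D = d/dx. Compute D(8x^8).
64 x^{7}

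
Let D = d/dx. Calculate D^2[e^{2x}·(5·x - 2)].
\left(20 x + 12\right) e^{2 x}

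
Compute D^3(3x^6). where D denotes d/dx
360 x^{3}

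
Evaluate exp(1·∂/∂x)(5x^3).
5 x^{3} + 15 x^{2} + 15 x + 5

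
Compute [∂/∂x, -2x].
-2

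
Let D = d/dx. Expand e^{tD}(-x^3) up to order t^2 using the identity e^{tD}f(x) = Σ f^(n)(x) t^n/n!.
x \left(- 3 t^{2} - 3 t x - x^{2}\right)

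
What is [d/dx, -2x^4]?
- 8 x^{3}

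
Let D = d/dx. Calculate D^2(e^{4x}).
16 e^{4 x}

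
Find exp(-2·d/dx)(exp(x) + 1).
e^{x - 2} + 1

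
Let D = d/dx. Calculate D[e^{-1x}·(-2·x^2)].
2 x \left(x - 2\right) e^{- x}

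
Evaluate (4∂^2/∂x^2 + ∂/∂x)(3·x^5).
15 x^{3} \left(x + 16\right)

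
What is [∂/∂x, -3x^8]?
- 24 x^{7}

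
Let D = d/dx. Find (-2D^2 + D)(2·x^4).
8 x^{2} \left(x - 6\right)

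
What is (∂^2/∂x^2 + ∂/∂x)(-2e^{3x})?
- 24 e^{3 x}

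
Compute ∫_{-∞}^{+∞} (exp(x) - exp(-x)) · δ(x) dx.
0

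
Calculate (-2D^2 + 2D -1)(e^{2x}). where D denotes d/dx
- 5 e^{2 x}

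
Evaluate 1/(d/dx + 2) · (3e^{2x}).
\frac{3 e^{2 x}}{4}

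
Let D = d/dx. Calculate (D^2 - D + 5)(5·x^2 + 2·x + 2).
25 x^{2} + 18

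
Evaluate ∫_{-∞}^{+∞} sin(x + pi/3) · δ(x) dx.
\frac{\sqrt{3}}{2}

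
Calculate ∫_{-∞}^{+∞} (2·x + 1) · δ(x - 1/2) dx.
2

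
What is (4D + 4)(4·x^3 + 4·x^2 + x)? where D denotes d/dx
16 x^{3} + 64 x^{2} + 36 x + 4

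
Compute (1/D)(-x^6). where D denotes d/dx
- \frac{x^{7}}{7}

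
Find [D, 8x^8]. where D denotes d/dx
64 x^{7}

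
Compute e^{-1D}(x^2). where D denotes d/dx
x^{2} - 2 x + 1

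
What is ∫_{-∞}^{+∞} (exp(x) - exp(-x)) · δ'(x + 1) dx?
- 2 \cosh{\left(1 \right)}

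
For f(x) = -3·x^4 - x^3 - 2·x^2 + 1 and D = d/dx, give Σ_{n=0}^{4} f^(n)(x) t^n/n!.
- 3 t^{4} - t^{3} \left(12 x + 1\right) - t^{2} \left(18 x^{2} + 3 x + 2\right) - t x \left(12 x^{2} + 3 x + 4\right) - 3 x^{4} - x^{3} - 2 x^{2} + 1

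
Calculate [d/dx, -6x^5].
- 30 x^{4}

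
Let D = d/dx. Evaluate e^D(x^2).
x^{2} + 2 x + 1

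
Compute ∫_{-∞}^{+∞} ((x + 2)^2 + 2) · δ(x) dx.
6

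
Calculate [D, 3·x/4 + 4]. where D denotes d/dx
\frac{3}{4}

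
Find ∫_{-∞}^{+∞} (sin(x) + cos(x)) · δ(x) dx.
1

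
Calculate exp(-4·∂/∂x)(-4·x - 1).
15 - 4 x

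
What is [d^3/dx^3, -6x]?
-18\frac{d^{2}}{dx^{2}}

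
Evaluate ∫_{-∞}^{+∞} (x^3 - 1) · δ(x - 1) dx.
0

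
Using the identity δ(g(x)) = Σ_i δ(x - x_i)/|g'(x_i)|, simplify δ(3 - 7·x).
\frac{\delta(x - 3/7)}{7}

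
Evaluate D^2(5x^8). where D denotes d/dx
280 x^{6}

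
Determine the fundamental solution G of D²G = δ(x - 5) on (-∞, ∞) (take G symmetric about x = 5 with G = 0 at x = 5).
\frac{|x - 5|}{2}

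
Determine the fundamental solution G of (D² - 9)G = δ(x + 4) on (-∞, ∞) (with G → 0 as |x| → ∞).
-\frac{e^{-3|x + 4|}}{6}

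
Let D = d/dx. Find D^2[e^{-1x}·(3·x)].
3 \left(x - 2\right) e^{- x}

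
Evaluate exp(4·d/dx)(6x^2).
6 x^{2} + 48 x + 96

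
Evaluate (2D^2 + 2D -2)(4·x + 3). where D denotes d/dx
2 - 8 x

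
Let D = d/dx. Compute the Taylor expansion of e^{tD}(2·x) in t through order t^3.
2 t + 2 x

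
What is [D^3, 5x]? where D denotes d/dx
15D^{2}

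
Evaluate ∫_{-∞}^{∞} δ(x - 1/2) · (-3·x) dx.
- \frac{3}{2}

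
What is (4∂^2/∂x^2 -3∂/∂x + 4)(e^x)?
5 e^{x}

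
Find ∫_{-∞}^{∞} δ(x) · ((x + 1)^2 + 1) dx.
2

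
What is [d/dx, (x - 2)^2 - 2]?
2 x - 4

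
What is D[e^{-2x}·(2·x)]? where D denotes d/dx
2 \left(1 - 2 x\right) e^{- 2 x}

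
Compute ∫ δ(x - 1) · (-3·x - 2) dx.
-5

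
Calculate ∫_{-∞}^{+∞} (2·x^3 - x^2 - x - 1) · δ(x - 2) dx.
9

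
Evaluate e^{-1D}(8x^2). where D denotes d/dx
8 x^{2} - 16 x + 8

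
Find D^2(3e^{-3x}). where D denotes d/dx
27 e^{- 3 x}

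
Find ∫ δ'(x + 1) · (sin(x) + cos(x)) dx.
- \sin{\left(1 \right)} - \cos{\left(1 \right)}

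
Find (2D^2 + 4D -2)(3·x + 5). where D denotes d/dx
2 - 6 x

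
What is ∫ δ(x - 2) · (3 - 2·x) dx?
-1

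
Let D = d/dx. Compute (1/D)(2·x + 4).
x^{2} + 4 x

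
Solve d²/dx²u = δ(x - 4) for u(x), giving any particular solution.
\frac{|x - 4|}{2}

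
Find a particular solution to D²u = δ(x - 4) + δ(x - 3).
\frac{|x - 4|}{2} + \frac{|x - 3|}{2}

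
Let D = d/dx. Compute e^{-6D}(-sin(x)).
- \sin{\left(x - 6 \right)}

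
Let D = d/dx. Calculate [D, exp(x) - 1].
e^{x}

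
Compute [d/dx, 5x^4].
20 x^{3}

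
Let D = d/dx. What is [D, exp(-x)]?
- e^{- x}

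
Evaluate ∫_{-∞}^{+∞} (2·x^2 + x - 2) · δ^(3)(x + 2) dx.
0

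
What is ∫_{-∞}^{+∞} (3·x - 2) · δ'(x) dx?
-3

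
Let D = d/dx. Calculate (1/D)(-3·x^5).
- \frac{x^{6}}{2}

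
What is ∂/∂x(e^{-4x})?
- 4 e^{- 4 x}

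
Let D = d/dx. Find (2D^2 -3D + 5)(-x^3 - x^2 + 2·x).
- 5 x^{3} + 4 x^{2} + 4 x - 10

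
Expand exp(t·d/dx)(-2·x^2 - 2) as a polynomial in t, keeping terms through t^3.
- 2 t^{2} - 4 t x - 2 x^{2} - 2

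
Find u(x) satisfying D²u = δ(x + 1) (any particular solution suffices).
\frac{|x + 1|}{2}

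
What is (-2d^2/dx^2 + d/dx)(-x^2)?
4 - 2 x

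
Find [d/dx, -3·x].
-3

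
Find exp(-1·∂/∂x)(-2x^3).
- 2 x^{3} + 6 x^{2} - 6 x + 2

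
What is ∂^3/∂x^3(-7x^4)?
- 168 x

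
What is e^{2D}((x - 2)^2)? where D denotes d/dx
x^{2}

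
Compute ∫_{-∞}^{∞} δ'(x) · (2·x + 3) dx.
-2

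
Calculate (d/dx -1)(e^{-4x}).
- 5 e^{- 4 x}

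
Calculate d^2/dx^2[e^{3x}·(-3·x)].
\left(- 27 x - 18\right) e^{3 x}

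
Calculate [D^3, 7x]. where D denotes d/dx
21D^{2}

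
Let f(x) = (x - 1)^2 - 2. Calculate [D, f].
2 x - 2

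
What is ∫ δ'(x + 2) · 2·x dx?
-2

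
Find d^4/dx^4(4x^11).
31680 x^{7}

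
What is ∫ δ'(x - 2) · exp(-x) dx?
e^{-2}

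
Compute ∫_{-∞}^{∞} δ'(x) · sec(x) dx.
0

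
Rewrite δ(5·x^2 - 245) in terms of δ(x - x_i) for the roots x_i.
\frac{\delta(x - 7) + \delta(x + 7)}{70}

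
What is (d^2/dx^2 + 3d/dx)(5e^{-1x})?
- 10 e^{- x}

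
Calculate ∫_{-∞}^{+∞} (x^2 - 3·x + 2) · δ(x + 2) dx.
12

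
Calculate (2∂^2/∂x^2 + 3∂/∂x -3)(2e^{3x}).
48 e^{3 x}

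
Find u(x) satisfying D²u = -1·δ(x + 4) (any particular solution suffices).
-\frac{|x + 4|}{2}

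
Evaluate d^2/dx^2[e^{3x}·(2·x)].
\left(18 x + 12\right) e^{3 x}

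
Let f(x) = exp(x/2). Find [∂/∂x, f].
\frac{e^{\frac{x}{2}}}{2}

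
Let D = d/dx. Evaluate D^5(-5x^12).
- 475200 x^{7}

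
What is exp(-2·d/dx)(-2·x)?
4 - 2 x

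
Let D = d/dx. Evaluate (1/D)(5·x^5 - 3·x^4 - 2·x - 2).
\frac{5 x^{6}}{6} - \frac{3 x^{5}}{5} - x^{2} - 2 x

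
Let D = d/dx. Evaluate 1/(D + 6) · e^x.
\frac{e^{x}}{7}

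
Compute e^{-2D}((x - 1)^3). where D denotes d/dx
x^{3} - 9 x^{2} + 27 x - 27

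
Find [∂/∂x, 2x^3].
6 x^{2}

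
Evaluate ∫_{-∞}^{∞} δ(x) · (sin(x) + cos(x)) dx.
1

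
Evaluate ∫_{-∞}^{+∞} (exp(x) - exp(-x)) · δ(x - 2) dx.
2 \sinh{\left(2 \right)}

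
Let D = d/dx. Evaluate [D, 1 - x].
-1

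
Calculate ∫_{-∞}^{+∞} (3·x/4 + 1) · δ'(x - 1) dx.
- \frac{3}{4}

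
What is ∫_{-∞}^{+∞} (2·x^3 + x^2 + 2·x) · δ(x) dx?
0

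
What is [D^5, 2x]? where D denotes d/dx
10D^{4}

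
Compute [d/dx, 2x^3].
6 x^{2}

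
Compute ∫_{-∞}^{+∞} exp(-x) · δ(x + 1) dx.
e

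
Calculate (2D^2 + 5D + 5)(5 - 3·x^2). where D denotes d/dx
- 15 x^{2} - 30 x + 13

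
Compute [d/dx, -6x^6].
- 36 x^{5}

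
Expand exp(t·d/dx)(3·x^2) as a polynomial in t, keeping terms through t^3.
3 t^{2} + 6 t x + 3 x^{2}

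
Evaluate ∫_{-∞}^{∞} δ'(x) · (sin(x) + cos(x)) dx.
-1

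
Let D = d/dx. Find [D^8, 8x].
64D^{7}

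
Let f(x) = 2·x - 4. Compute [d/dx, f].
2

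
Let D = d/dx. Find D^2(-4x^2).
-8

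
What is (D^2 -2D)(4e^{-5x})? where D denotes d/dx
140 e^{- 5 x}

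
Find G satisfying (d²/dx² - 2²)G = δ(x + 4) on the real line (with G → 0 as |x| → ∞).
-\frac{e^{-2|x + 4|}}{4}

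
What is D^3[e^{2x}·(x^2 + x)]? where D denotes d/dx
8 \left(x^{2} + 4 x + 3\right) e^{2 x}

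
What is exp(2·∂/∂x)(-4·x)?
- 4 x - 8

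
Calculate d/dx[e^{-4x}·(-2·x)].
2 \left(4 x - 1\right) e^{- 4 x}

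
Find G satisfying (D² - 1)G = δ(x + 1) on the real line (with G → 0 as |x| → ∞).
-\frac{e^{-|x + 1|}}{2}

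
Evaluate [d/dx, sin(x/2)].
\frac{\cos{\left(\frac{x}{2} \right)}}{2}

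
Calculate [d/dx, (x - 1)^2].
2 x - 2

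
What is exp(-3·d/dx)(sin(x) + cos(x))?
\sqrt{2} \cos{\left(- x + \frac{\pi}{4} + 3 \right)}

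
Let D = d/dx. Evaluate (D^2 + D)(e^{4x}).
20 e^{4 x}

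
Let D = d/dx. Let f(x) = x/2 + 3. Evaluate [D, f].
\frac{1}{2}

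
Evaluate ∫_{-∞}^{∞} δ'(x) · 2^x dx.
- \log{\left(2 \right)}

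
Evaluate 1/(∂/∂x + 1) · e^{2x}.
\frac{e^{2 x}}{3}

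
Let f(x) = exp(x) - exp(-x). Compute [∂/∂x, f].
2 \cosh{\left(x \right)}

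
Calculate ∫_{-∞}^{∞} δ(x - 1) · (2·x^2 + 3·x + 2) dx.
7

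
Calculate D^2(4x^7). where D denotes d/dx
168 x^{5}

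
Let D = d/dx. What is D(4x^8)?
32 x^{7}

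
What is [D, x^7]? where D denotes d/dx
7 x^{6}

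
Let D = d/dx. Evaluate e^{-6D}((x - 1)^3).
x^{3} - 21 x^{2} + 147 x - 343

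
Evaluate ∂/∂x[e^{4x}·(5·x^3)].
x^{2} \left(20 x + 15\right) e^{4 x}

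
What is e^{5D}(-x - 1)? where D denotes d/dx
- x - 6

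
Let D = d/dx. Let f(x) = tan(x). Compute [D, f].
\frac{1}{\cos^{2}{\left(x \right)}}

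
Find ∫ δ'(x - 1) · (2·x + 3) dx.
-2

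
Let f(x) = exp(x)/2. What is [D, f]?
\frac{e^{x}}{2}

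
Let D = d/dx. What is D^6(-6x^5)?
0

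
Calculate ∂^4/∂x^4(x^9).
3024 x^{5}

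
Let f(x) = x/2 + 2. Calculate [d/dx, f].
\frac{1}{2}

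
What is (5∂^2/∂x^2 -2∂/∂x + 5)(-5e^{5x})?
- 600 e^{5 x}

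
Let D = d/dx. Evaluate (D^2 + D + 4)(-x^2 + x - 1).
- 4 x^{2} + 2 x - 5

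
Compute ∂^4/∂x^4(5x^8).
8400 x^{4}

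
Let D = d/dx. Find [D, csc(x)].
- \cot{\left(x \right)} \csc{\left(x \right)}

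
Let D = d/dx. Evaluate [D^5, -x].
-5D^{4}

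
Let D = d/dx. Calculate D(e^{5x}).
5 e^{5 x}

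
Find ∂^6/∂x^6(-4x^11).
- 1330560 x^{5}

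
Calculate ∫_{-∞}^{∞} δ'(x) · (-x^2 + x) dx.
-1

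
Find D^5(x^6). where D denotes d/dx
720 x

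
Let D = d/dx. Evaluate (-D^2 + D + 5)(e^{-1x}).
3 e^{- x}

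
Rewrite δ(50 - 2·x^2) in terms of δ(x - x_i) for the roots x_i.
\frac{\delta(x - 5) + \delta(x + 5)}{20}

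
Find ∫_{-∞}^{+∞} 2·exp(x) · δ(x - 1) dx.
2 e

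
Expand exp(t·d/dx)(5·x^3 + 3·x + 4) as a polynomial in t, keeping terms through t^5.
5 t^{3} + 15 t^{2} x + 3 t \left(5 x^{2} + 1\right) + 5 x^{3} + 3 x + 4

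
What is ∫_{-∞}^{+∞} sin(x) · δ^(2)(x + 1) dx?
\sin{\left(1 \right)}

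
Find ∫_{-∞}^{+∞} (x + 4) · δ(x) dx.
4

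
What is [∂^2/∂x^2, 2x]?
4\frac{d}{dx}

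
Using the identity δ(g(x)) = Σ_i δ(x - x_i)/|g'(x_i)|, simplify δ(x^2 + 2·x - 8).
\frac{\delta(x + 4) + \delta(x - 2)}{6}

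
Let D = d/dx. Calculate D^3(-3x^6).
- 360 x^{3}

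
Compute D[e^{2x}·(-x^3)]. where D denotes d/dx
x^{2} \left(- 2 x - 3\right) e^{2 x}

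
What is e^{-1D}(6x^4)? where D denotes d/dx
6 x^{4} - 24 x^{3} + 36 x^{2} - 24 x + 6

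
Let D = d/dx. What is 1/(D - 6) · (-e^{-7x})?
\frac{e^{- 7 x}}{13}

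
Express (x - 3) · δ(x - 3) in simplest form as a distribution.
0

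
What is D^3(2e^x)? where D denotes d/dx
2 e^{x}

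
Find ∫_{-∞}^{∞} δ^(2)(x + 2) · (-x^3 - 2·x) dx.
12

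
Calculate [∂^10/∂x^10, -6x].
-60\frac{d^{9}}{dx^{9}}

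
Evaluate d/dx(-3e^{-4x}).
12 e^{- 4 x}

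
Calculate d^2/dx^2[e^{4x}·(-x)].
\left(- 16 x - 8\right) e^{4 x}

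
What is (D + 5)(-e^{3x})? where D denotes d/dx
- 8 e^{3 x}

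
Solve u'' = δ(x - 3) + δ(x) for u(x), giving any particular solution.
\frac{|x - 3|}{2} + \frac{|x|}{2}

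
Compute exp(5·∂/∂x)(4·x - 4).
4 x + 16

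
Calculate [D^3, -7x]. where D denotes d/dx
-21D^{2}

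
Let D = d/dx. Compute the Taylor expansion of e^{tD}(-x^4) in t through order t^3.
x \left(- 4 t^{3} - 6 t^{2} x - 4 t x^{2} - x^{3}\right)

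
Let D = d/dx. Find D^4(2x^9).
6048 x^{5}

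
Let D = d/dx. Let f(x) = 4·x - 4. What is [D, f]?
4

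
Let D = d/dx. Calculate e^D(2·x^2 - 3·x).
2 x^{2} + x - 1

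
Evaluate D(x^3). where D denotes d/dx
3 x^{2}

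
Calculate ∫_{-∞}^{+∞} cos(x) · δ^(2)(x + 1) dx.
- \cos{\left(1 \right)}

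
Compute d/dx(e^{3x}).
3 e^{3 x}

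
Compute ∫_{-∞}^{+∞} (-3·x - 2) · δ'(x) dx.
3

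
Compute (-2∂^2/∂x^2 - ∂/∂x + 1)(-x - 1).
- x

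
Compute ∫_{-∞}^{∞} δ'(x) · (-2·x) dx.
2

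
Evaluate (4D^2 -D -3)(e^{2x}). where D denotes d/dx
11 e^{2 x}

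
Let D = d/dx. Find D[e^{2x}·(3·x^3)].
x^{2} \left(6 x + 9\right) e^{2 x}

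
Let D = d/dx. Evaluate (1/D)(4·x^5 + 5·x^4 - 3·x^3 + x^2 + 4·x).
\frac{2 x^{6}}{3} + x^{5} - \frac{3 x^{4}}{4} + \frac{x^{3}}{3} + 2 x^{2}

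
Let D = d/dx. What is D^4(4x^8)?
6720 x^{4}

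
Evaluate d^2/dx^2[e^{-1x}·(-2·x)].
2 \left(2 - x\right) e^{- x}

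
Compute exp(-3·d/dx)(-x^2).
- x^{2} + 6 x - 9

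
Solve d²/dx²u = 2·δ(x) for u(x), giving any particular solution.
|x|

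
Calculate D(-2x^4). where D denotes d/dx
- 8 x^{3}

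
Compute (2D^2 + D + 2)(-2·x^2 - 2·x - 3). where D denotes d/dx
- 4 x^{2} - 8 x - 16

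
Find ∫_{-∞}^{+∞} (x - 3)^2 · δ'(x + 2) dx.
10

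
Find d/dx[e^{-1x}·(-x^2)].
x \left(x - 2\right) e^{- x}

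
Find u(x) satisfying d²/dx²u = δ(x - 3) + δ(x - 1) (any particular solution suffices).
\frac{|x - 3|}{2} + \frac{|x - 1|}{2}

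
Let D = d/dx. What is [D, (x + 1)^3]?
3 \left(x + 1\right)^{2}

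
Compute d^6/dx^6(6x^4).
0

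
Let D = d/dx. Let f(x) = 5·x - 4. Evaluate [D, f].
5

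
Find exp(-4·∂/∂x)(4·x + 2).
4 x - 14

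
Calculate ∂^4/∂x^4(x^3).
0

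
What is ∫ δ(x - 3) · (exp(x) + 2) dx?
2 + e^{3}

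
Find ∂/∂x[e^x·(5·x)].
5 \left(x + 1\right) e^{x}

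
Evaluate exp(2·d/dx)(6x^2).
6 x^{2} + 24 x + 24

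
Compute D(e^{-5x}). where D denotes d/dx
- 5 e^{- 5 x}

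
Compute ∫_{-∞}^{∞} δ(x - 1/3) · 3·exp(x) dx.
3 e^{\frac{1}{3}}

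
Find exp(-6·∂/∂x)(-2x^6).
- 2 x^{6} + 72 x^{5} - 1080 x^{4} + 8640 x^{3} - 38880 x^{2} + 93312 x - 93312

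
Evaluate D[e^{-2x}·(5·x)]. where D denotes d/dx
5 \left(1 - 2 x\right) e^{- 2 x}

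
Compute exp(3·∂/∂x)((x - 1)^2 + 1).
x^{2} + 4 x + 5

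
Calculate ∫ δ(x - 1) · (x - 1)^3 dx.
0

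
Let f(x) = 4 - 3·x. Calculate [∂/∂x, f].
-3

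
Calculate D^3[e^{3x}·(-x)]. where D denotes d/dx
27 \left(- x - 1\right) e^{3 x}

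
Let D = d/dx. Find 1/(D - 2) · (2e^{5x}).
\frac{2 e^{5 x}}{3}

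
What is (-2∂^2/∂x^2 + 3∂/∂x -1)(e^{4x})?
- 21 e^{4 x}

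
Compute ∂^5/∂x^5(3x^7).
7560 x^{2}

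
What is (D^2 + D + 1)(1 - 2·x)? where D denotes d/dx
- 2 x - 1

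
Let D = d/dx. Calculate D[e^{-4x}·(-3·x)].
3 \left(4 x - 1\right) e^{- 4 x}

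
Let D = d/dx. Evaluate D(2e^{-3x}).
- 6 e^{- 3 x}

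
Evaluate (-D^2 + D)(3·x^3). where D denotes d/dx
9 x \left(x - 2\right)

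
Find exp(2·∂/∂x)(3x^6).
3 x^{6} + 36 x^{5} + 180 x^{4} + 480 x^{3} + 720 x^{2} + 576 x + 192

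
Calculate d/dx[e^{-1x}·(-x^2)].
x \left(x - 2\right) e^{- x}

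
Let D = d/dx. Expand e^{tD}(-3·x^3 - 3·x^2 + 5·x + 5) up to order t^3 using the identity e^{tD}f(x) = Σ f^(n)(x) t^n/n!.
- 3 t^{3} - t^{2} \left(9 x + 3\right) - t \left(9 x^{2} + 6 x - 5\right) - 3 x^{3} - 3 x^{2} + 5 x + 5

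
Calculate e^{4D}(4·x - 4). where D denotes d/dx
4 x + 12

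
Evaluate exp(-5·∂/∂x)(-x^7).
- x^{7} + 35 x^{6} - 525 x^{5} + 4375 x^{4} - 21875 x^{3} + 65625 x^{2} - 109375 x + 78125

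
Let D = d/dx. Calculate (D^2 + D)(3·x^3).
9 x \left(x + 2\right)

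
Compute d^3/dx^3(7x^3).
42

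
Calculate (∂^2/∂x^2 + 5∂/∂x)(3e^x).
18 e^{x}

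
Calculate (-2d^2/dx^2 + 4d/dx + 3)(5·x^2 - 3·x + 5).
15 x^{2} + 31 x - 17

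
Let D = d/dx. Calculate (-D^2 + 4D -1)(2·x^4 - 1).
- 2 x^{4} + 32 x^{3} - 24 x^{2} + 1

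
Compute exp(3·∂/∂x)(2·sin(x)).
2 \sin{\left(x + 3 \right)}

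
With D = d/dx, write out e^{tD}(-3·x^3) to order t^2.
3 x \left(- 3 t^{2} - 3 t x - x^{2}\right)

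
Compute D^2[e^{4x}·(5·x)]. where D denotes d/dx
\left(80 x + 40\right) e^{4 x}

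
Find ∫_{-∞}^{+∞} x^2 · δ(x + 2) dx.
4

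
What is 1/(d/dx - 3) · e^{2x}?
- e^{2 x}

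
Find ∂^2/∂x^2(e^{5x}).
25 e^{5 x}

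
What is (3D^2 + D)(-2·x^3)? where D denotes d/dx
6 x \left(- x - 6\right)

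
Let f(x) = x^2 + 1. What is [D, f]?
2 x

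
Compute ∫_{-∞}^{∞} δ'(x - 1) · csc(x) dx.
\cot{\left(1 \right)} \csc{\left(1 \right)}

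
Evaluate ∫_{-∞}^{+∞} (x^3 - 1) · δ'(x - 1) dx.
-3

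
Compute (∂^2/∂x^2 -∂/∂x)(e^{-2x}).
6 e^{- 2 x}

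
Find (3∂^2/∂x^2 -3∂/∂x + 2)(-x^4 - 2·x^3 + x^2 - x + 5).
- 2 x^{4} + 8 x^{3} - 16 x^{2} - 44 x + 19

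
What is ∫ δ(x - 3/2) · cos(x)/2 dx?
\frac{\cos{\left(\frac{3}{2} \right)}}{2}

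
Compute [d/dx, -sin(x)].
- \cos{\left(x \right)}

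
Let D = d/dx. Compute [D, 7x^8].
56 x^{7}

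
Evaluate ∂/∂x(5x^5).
25 x^{4}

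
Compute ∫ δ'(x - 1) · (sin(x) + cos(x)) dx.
- \cos{\left(1 \right)} + \sin{\left(1 \right)}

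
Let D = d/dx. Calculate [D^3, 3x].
9D^{2}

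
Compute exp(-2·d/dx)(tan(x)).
\tan{\left(x - 2 \right)}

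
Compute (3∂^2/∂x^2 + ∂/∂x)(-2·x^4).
8 x^{2} \left(- x - 9\right)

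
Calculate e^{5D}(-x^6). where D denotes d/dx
- x^{6} - 30 x^{5} - 375 x^{4} - 2500 x^{3} - 9375 x^{2} - 18750 x - 15625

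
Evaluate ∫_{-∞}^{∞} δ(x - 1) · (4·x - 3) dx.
1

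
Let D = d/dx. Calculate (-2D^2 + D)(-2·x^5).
10 x^{3} \left(8 - x\right)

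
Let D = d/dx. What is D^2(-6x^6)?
- 180 x^{4}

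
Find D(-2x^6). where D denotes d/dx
- 12 x^{5}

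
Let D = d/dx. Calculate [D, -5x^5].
- 25 x^{4}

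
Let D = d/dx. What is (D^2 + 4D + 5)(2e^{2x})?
34 e^{2 x}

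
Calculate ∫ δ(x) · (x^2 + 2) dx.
2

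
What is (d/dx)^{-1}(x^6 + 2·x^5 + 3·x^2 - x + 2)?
\frac{x^{7}}{7} + \frac{x^{6}}{3} + x^{3} - \frac{x^{2}}{2} + 2 x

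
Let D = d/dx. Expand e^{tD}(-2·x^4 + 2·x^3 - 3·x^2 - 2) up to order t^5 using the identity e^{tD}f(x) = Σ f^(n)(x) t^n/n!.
- 2 t^{4} - t^{3} \left(8 x - 2\right) - t^{2} \left(12 x^{2} - 6 x + 3\right) - 2 t x \left(4 x^{2} - 3 x + 3\right) - 2 x^{4} + 2 x^{3} - 3 x^{2} - 2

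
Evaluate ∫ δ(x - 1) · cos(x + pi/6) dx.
\cos{\left(\frac{\pi}{6} + 1 \right)}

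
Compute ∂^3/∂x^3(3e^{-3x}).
- 81 e^{- 3 x}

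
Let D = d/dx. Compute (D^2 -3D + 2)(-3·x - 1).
7 - 6 x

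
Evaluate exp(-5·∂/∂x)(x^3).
x^{3} - 15 x^{2} + 75 x - 125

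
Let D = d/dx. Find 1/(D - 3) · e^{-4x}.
- \frac{e^{- 4 x}}{7}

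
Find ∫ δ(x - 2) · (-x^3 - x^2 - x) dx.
-14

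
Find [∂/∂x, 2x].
2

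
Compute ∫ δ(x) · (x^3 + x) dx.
0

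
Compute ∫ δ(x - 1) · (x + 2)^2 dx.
9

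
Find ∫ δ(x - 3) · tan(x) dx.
\tan{\left(3 \right)}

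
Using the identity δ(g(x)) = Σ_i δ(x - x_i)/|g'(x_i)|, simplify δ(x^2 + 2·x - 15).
\frac{\delta(x + 5) + \delta(x - 3)}{8}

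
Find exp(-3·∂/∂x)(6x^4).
6 x^{4} - 72 x^{3} + 324 x^{2} - 648 x + 486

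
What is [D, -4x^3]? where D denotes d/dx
- 12 x^{2}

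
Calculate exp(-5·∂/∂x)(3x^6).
3 x^{6} - 90 x^{5} + 1125 x^{4} - 7500 x^{3} + 28125 x^{2} - 56250 x + 46875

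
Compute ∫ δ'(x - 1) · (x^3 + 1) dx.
-3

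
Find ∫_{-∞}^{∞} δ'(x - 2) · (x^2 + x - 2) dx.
-5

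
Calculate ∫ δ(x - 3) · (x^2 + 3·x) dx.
18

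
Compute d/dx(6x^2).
12 x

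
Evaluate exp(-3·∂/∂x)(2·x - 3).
2 x - 9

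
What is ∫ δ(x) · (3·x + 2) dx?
2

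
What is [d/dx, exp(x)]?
e^{x}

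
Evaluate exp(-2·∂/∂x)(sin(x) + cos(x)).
\sqrt{2} \cos{\left(- x + \frac{\pi}{4} + 2 \right)}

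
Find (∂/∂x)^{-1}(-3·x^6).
- \frac{3 x^{7}}{7}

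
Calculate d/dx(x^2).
2 x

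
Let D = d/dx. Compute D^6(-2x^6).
-1440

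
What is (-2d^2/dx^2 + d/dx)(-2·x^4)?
8 x^{2} \left(6 - x\right)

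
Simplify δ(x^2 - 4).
\frac{\delta(x - 2) + \delta(x + 2)}{4}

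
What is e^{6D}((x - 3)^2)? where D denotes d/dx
x^{2} + 6 x + 9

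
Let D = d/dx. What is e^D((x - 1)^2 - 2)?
x^{2} - 2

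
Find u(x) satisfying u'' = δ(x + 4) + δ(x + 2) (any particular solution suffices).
\frac{|x + 4|}{2} + \frac{|x + 2|}{2}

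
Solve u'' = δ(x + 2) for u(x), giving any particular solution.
\frac{|x + 2|}{2}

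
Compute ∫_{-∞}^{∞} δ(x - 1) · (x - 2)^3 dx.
-1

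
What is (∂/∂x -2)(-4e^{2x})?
0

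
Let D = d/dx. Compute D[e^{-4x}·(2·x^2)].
4 x \left(1 - 2 x\right) e^{- 4 x}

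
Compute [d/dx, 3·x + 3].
3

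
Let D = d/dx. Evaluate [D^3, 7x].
21D^{2}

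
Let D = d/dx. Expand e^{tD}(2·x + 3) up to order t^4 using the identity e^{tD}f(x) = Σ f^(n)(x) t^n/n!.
2 t + 2 x + 3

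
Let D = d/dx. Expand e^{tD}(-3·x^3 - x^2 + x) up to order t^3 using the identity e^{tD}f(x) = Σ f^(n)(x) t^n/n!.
- 3 t^{3} - t^{2} \left(9 x + 1\right) - t \left(9 x^{2} + 2 x - 1\right) - 3 x^{3} - x^{2} + x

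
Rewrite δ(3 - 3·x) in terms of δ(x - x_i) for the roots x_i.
\frac{\delta(x - 1)}{3}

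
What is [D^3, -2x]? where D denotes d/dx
-6D^{2}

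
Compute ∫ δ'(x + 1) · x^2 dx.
2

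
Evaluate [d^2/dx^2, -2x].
-4\frac{d}{dx}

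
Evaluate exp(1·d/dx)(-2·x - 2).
- 2 x - 4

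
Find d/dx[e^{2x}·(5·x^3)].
x^{2} \left(10 x + 15\right) e^{2 x}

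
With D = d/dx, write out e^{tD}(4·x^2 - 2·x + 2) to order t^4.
4 t^{2} + 2 t \left(4 x - 1\right) + 4 x^{2} - 2 x + 2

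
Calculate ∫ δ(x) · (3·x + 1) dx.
1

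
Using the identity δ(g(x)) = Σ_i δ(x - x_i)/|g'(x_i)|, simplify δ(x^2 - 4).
\frac{\delta(x - 2) + \delta(x + 2)}{4}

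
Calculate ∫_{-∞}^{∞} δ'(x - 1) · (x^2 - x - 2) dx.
-1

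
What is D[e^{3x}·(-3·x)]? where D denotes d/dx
\left(- 9 x - 3\right) e^{3 x}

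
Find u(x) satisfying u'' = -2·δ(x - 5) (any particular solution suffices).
-|x - 5|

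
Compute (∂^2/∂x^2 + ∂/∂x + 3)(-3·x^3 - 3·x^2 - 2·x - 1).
- 9 x^{3} - 18 x^{2} - 30 x - 11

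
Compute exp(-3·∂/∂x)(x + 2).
x - 1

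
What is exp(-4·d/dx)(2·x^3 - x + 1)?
2 x^{3} - 24 x^{2} + 95 x - 123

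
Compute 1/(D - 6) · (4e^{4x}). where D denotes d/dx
- 2 e^{4 x}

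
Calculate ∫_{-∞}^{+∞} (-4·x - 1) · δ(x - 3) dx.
-13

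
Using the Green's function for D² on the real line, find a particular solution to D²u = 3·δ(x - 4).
\frac{3|x - 4|}{2}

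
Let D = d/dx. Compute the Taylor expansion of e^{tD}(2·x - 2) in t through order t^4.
2 t + 2 x - 2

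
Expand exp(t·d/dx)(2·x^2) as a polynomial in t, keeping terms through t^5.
2 t^{2} + 4 t x + 2 x^{2}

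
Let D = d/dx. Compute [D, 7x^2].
14 x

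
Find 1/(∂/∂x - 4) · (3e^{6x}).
\frac{3 e^{6 x}}{2}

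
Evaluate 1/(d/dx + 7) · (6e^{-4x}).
2 e^{- 4 x}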